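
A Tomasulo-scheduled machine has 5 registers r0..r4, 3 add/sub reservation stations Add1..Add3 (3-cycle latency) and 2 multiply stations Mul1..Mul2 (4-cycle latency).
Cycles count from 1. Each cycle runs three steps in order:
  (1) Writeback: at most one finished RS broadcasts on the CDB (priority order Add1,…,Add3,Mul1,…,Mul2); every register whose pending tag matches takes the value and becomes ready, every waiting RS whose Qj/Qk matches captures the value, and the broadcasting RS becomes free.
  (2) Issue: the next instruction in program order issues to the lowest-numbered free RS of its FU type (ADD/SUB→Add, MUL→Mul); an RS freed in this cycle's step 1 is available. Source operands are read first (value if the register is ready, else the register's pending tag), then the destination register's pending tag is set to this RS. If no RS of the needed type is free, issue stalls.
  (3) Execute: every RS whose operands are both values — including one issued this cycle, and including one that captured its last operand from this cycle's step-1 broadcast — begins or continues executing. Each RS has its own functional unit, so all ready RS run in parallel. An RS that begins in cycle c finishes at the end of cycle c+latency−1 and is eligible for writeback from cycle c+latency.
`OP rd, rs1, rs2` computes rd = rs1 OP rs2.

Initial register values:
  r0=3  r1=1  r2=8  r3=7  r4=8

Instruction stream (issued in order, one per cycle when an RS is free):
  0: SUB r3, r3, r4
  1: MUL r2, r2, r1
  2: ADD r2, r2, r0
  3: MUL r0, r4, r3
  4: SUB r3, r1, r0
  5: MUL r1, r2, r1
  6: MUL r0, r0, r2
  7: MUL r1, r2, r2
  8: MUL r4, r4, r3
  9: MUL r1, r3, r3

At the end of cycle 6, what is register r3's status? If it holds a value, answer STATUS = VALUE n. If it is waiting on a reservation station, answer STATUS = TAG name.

cycle 1: issue SUB r3<-Add1 // r0:3,r1:1,r2:8,r3:Add1,r4:8
cycle 2: issue MUL r2<-Mul1 // r0:3,r1:1,r2:Mul1,r3:Add1,r4:8
cycle 3: issue ADD r2<-Add2 // r0:3,r1:1,r2:Add2,r3:Add1,r4:8
cycle 4: CDB Add1=-1; issue MUL r0<-Mul2 // r0:Mul2,r1:1,r2:Add2,r3:-1,r4:8
cycle 5: issue SUB r3<-Add1 // r0:Mul2,r1:1,r2:Add2,r3:Add1,r4:8
cycle 6: CDB Mul1=8; issue MUL r1<-Mul1 // r0:Mul2,r1:Mul1,r2:Add2,r3:Add1,r4:8

STATUS = TAG Add1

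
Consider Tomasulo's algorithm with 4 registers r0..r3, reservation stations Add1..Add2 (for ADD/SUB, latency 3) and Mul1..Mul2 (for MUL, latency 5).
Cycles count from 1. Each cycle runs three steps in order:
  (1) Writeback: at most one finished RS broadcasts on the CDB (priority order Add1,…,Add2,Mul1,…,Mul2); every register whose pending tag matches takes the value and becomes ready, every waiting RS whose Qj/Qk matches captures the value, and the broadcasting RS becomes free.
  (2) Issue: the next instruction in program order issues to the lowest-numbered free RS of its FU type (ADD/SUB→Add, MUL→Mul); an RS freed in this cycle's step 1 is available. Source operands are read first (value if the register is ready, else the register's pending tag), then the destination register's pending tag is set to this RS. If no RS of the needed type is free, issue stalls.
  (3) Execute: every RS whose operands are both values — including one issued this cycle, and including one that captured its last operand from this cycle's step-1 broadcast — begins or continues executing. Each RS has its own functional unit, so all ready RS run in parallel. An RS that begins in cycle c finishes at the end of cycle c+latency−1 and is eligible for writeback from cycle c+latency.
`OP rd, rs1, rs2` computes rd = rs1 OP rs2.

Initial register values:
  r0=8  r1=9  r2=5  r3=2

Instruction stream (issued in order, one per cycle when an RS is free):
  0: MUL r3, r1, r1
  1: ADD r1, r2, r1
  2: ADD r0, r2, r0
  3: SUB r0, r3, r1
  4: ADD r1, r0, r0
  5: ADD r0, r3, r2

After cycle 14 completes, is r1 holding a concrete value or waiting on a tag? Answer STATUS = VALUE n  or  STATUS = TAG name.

STATUS = VALUE 134

  c1: issue MUL r3<-Mul1  regs: r0:8,r1:9,r2:5,r3:Mul1
  c2: issue ADD r1<-Add1  regs: r0:8,r1:Add1,r2:5,r3:Mul1
  c3: issue ADD r0<-Add2  regs: r0:Add2,r1:Add1,r2:5,r3:Mul1
  c4: stall  regs: r0:Add2,r1:Add1,r2:5,r3:Mul1
  c5: CDB Add1=14; issue SUB r0<-Add1  regs: r0:Add1,r1:14,r2:5,r3:Mul1
  c6: CDB Add2=13; issue ADD r1<-Add2  regs: r0:Add1,r1:Add2,r2:5,r3:Mul1
  c7: CDB Mul1=81; stall  regs: r0:Add1,r1:Add2,r2:5,r3:81
  c8: stall  regs: r0:Add1,r1:Add2,r2:5,r3:81
  c9: stall  regs: r0:Add1,r1:Add2,r2:5,r3:81
  c10: CDB Add1=67; issue ADD r0<-Add1  regs: r0:Add1,r1:Add2,r2:5,r3:81
  c11: -  regs: r0:Add1,r1:Add2,r2:5,r3:81
  c12: -  regs: r0:Add1,r1:Add2,r2:5,r3:81
  c13: CDB Add1=86  regs: r0:86,r1:Add2,r2:5,r3:81
  c14: CDB Add2=134  regs: r0:86,r1:134,r2:5,r3:81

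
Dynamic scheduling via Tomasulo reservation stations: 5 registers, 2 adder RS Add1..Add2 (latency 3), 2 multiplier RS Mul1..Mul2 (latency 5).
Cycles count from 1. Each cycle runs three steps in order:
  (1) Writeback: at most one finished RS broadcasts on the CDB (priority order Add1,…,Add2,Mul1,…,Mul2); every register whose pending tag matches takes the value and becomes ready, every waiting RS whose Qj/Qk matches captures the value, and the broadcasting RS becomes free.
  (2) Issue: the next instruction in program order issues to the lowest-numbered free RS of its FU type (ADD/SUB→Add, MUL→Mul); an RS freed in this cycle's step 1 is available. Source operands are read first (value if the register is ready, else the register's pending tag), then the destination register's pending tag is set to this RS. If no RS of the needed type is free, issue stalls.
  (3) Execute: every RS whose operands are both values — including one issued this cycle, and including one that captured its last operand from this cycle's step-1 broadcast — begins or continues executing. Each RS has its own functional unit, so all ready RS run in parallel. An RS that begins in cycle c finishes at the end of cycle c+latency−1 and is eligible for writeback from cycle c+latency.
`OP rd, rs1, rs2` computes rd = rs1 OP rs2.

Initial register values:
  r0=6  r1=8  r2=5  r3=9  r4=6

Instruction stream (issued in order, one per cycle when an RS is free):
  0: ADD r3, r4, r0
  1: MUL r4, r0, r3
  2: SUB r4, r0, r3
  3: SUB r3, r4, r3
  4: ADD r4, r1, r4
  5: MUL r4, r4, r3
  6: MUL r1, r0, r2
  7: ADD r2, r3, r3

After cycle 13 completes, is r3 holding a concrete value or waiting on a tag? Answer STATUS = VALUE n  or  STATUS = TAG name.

  c1: issue ADD r3<-Add1  regs: r0:6,r1:8,r2:5,r3:Add1,r4:6
  c2: issue MUL r4<-Mul1  regs: r0:6,r1:8,r2:5,r3:Add1,r4:Mul1
  c3: issue SUB r4<-Add2  regs: r0:6,r1:8,r2:5,r3:Add1,r4:Add2
  c4: CDB Add1=12; issue SUB r3<-Add1  regs: r0:6,r1:8,r2:5,r3:Add1,r4:Add2
  c5: stall  regs: r0:6,r1:8,r2:5,r3:Add1,r4:Add2
  c6: stall  regs: r0:6,r1:8,r2:5,r3:Add1,r4:Add2
  c7: CDB Add2=-6; issue ADD r4<-Add2  regs: r0:6,r1:8,r2:5,r3:Add1,r4:Add2
  c8: issue MUL r4<-Mul2  regs: r0:6,r1:8,r2:5,r3:Add1,r4:Mul2
  c9: CDB Mul1=72; issue MUL r1<-Mul1  regs: r0:6,r1:Mul1,r2:5,r3:Add1,r4:Mul2
  c10: CDB Add1=-18; issue ADD r2<-Add1  regs: r0:6,r1:Mul1,r2:Add1,r3:-18,r4:Mul2
  c11: CDB Add2=2  regs: r0:6,r1:Mul1,r2:Add1,r3:-18,r4:Mul2
  c12: -  regs: r0:6,r1:Mul1,r2:Add1,r3:-18,r4:Mul2
  c13: CDB Add1=-36  regs: r0:6,r1:Mul1,r2:-36,r3:-18,r4:Mul2

STATUS = VALUE -18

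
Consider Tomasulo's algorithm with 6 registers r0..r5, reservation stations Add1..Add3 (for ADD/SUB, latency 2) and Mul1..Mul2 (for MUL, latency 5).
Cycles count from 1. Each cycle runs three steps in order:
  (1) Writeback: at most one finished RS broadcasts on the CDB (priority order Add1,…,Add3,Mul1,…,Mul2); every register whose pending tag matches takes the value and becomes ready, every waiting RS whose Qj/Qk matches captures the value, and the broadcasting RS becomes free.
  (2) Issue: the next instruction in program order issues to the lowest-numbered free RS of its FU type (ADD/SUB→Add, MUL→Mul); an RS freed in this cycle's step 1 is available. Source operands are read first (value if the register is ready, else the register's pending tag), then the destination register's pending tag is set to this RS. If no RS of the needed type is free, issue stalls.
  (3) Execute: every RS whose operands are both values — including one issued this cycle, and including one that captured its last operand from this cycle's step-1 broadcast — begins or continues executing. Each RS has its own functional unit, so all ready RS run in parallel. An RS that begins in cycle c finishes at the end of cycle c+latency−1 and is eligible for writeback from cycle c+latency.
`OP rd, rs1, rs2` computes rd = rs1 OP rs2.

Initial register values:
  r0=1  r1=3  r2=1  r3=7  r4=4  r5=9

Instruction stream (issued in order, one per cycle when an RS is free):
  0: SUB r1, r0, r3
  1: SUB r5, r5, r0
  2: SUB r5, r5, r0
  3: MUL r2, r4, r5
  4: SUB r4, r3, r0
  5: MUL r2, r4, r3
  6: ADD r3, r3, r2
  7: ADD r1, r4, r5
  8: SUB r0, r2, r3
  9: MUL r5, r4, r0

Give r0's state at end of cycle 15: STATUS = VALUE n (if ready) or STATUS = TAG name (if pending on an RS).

STATUS = TAG Add3

  c1: issue SUB r1<-Add1  regs: r0:1,r1:Add1,r2:1,r3:7,r4:4,r5:9
  c2: issue SUB r5<-Add2  regs: r0:1,r1:Add1,r2:1,r3:7,r4:4,r5:Add2
  c3: CDB Add1=-6; issue SUB r5<-Add1  regs: r0:1,r1:-6,r2:1,r3:7,r4:4,r5:Add1
  c4: CDB Add2=8; issue MUL r2<-Mul1  regs: r0:1,r1:-6,r2:Mul1,r3:7,r4:4,r5:Add1
  c5: issue SUB r4<-Add2  regs: r0:1,r1:-6,r2:Mul1,r3:7,r4:Add2,r5:Add1
  c6: CDB Add1=7; issue MUL r2<-Mul2  regs: r0:1,r1:-6,r2:Mul2,r3:7,r4:Add2,r5:7
  c7: CDB Add2=6; issue ADD r3<-Add1  regs: r0:1,r1:-6,r2:Mul2,r3:Add1,r4:6,r5:7
  c8: issue ADD r1<-Add2  regs: r0:1,r1:Add2,r2:Mul2,r3:Add1,r4:6,r5:7
  c9: issue SUB r0<-Add3  regs: r0:Add3,r1:Add2,r2:Mul2,r3:Add1,r4:6,r5:7
  c10: CDB Add2=13; stall  regs: r0:Add3,r1:13,r2:Mul2,r3:Add1,r4:6,r5:7
  c11: CDB Mul1=28; issue MUL r5<-Mul1  regs: r0:Add3,r1:13,r2:Mul2,r3:Add1,r4:6,r5:Mul1
  c12: CDB Mul2=42  regs: r0:Add3,r1:13,r2:42,r3:Add1,r4:6,r5:Mul1
  c13: -  regs: r0:Add3,r1:13,r2:42,r3:Add1,r4:6,r5:Mul1
  c14: CDB Add1=49  regs: r0:Add3,r1:13,r2:42,r3:49,r4:6,r5:Mul1
  c15: -  regs: r0:Add3,r1:13,r2:42,r3:49,r4:6,r5:Mul1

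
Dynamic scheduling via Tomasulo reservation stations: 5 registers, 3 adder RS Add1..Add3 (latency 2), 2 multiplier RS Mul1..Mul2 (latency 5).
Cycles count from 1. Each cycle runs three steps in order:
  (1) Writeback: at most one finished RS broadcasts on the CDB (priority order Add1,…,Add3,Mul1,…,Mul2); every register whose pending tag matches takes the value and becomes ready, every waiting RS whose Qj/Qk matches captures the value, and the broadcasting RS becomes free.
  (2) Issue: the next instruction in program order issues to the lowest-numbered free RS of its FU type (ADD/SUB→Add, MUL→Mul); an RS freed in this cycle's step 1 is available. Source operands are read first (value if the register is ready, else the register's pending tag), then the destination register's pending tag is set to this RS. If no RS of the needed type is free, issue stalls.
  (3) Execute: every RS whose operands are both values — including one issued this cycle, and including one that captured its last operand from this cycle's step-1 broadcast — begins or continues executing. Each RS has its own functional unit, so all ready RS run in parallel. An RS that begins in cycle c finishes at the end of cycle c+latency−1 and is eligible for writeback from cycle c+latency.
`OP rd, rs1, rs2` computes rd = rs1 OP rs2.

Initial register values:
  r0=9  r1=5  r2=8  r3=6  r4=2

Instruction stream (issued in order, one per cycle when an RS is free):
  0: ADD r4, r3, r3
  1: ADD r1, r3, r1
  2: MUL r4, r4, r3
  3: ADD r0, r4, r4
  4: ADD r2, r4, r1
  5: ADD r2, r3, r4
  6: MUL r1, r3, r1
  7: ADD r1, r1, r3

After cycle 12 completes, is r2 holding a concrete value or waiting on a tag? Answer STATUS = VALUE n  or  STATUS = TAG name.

STATUS = VALUE 78

  c1: issue ADD r4<-Add1  regs: r0:9,r1:5,r2:8,r3:6,r4:Add1
  c2: issue ADD r1<-Add2  regs: r0:9,r1:Add2,r2:8,r3:6,r4:Add1
  c3: CDB Add1=12; issue MUL r4<-Mul1  regs: r0:9,r1:Add2,r2:8,r3:6,r4:Mul1
  c4: CDB Add2=11; issue ADD r0<-Add1  regs: r0:Add1,r1:11,r2:8,r3:6,r4:Mul1
  c5: issue ADD r2<-Add2  regs: r0:Add1,r1:11,r2:Add2,r3:6,r4:Mul1
  c6: issue ADD r2<-Add3  regs: r0:Add1,r1:11,r2:Add3,r3:6,r4:Mul1
  c7: issue MUL r1<-Mul2  regs: r0:Add1,r1:Mul2,r2:Add3,r3:6,r4:Mul1
  c8: CDB Mul1=72; stall  regs: r0:Add1,r1:Mul2,r2:Add3,r3:6,r4:72
  c9: stall  regs: r0:Add1,r1:Mul2,r2:Add3,r3:6,r4:72
  c10: CDB Add1=144; issue ADD r1<-Add1  regs: r0:144,r1:Add1,r2:Add3,r3:6,r4:72
  c11: CDB Add2=83  regs: r0:144,r1:Add1,r2:Add3,r3:6,r4:72
  c12: CDB Add3=78  regs: r0:144,r1:Add1,r2:78,r3:6,r4:72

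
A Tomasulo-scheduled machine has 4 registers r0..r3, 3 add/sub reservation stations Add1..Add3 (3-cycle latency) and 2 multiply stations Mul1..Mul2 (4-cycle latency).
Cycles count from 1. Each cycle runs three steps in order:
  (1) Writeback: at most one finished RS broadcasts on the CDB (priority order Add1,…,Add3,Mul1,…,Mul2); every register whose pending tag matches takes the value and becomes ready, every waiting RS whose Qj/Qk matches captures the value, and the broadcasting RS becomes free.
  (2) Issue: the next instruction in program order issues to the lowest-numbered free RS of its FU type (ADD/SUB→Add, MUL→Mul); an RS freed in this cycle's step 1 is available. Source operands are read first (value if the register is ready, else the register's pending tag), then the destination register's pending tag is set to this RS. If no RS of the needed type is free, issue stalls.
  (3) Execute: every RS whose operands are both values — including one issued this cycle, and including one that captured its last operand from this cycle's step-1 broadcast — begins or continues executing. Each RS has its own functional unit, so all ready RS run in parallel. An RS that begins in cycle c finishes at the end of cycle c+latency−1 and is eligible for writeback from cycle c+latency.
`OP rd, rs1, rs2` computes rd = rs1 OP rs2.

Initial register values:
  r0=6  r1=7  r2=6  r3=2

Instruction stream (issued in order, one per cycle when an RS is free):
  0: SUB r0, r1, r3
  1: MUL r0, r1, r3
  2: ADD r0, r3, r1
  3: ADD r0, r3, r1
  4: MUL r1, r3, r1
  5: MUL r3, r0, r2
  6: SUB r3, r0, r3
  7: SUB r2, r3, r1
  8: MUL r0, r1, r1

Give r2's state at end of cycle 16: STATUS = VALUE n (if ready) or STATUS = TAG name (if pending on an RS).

  c1: issue SUB r0<-Add1  regs: r0:Add1,r1:7,r2:6,r3:2
  c2: issue MUL r0<-Mul1  regs: r0:Mul1,r1:7,r2:6,r3:2
  c3: issue ADD r0<-Add2  regs: r0:Add2,r1:7,r2:6,r3:2
  c4: CDB Add1=5; issue ADD r0<-Add1  regs: r0:Add1,r1:7,r2:6,r3:2
  c5: issue MUL r1<-Mul2  regs: r0:Add1,r1:Mul2,r2:6,r3:2
  c6: CDB Add2=9; stall  regs: r0:Add1,r1:Mul2,r2:6,r3:2
  c7: CDB Add1=9; stall  regs: r0:9,r1:Mul2,r2:6,r3:2
  c8: CDB Mul1=14; issue MUL r3<-Mul1  regs: r0:9,r1:Mul2,r2:6,r3:Mul1
  c9: CDB Mul2=14; issue SUB r3<-Add1  regs: r0:9,r1:14,r2:6,r3:Add1
  c10: issue SUB r2<-Add2  regs: r0:9,r1:14,r2:Add2,r3:Add1
  c11: issue MUL r0<-Mul2  regs: r0:Mul2,r1:14,r2:Add2,r3:Add1
  c12: CDB Mul1=54  regs: r0:Mul2,r1:14,r2:Add2,r3:Add1
  c13: -  regs: r0:Mul2,r1:14,r2:Add2,r3:Add1
  c14: -  regs: r0:Mul2,r1:14,r2:Add2,r3:Add1
  c15: CDB Add1=-45  regs: r0:Mul2,r1:14,r2:Add2,r3:-45
  c16: CDB Mul2=196  regs: r0:196,r1:14,r2:Add2,r3:-45

STATUS = TAG Add2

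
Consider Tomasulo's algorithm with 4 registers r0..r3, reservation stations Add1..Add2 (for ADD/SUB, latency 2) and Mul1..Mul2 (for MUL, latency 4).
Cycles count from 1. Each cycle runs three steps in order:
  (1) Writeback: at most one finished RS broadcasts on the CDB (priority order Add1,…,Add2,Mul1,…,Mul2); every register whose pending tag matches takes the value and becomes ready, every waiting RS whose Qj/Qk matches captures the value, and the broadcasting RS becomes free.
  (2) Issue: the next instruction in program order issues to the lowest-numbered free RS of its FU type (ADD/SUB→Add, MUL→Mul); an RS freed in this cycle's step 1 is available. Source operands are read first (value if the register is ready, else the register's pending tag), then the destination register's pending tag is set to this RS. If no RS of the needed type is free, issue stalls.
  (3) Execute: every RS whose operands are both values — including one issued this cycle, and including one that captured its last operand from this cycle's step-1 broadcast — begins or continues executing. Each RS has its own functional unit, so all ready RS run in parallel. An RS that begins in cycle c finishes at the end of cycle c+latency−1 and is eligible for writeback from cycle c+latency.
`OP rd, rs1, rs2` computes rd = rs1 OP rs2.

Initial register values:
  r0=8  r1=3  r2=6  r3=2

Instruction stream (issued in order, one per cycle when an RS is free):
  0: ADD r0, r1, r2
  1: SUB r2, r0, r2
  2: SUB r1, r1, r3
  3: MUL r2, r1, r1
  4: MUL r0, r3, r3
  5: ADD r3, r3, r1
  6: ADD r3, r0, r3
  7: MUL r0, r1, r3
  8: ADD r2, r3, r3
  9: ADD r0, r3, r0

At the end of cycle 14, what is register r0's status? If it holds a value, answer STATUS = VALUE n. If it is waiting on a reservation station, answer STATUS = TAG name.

  c1: issue ADD r0<-Add1  regs: r0:Add1,r1:3,r2:6,r3:2
  c2: issue SUB r2<-Add2  regs: r0:Add1,r1:3,r2:Add2,r3:2
  c3: CDB Add1=9; issue SUB r1<-Add1  regs: r0:9,r1:Add1,r2:Add2,r3:2
  c4: issue MUL r2<-Mul1  regs: r0:9,r1:Add1,r2:Mul1,r3:2
  c5: CDB Add1=1; issue MUL r0<-Mul2  regs: r0:Mul2,r1:1,r2:Mul1,r3:2
  c6: CDB Add2=3; issue ADD r3<-Add1  regs: r0:Mul2,r1:1,r2:Mul1,r3:Add1
  c7: issue ADD r3<-Add2  regs: r0:Mul2,r1:1,r2:Mul1,r3:Add2
  c8: CDB Add1=3; stall  regs: r0:Mul2,r1:1,r2:Mul1,r3:Add2
  c9: CDB Mul1=1; issue MUL r0<-Mul1  regs: r0:Mul1,r1:1,r2:1,r3:Add2
  c10: CDB Mul2=4; issue ADD r2<-Add1  regs: r0:Mul1,r1:1,r2:Add1,r3:Add2
  c11: stall  regs: r0:Mul1,r1:1,r2:Add1,r3:Add2
  c12: CDB Add2=7; issue ADD r0<-Add2  regs: r0:Add2,r1:1,r2:Add1,r3:7
  c13: -  regs: r0:Add2,r1:1,r2:Add1,r3:7
  c14: CDB Add1=14  regs: r0:Add2,r1:1,r2:14,r3:7

STATUS = TAG Add2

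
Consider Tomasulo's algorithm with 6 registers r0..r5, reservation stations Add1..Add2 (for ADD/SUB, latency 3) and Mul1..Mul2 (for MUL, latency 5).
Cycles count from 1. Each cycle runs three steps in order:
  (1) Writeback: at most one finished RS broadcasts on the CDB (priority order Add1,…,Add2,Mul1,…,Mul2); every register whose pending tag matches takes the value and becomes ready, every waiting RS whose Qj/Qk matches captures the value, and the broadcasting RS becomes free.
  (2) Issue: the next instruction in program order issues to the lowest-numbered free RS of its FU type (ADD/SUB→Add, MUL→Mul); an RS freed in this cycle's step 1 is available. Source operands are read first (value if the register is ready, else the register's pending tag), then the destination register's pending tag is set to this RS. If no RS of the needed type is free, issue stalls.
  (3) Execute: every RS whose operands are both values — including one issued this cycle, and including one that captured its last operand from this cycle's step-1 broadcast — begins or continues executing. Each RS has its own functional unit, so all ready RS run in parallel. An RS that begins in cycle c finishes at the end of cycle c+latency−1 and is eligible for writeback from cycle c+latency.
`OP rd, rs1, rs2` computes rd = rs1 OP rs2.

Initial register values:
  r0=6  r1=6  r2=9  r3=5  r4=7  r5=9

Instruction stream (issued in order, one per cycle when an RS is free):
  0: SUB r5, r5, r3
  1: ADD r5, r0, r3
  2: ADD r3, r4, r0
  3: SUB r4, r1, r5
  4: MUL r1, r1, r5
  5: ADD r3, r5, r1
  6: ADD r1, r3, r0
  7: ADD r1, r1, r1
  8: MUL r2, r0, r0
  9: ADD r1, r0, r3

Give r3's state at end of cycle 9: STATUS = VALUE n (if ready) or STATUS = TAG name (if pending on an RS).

STATUS = TAG Add1

  c1: issue SUB r5<-Add1  regs: r0:6,r1:6,r2:9,r3:5,r4:7,r5:Add1
  c2: issue ADD r5<-Add2  regs: r0:6,r1:6,r2:9,r3:5,r4:7,r5:Add2
  c3: stall  regs: r0:6,r1:6,r2:9,r3:5,r4:7,r5:Add2
  c4: CDB Add1=4; issue ADD r3<-Add1  regs: r0:6,r1:6,r2:9,r3:Add1,r4:7,r5:Add2
  c5: CDB Add2=11; issue SUB r4<-Add2  regs: r0:6,r1:6,r2:9,r3:Add1,r4:Add2,r5:11
  c6: issue MUL r1<-Mul1  regs: r0:6,r1:Mul1,r2:9,r3:Add1,r4:Add2,r5:11
  c7: CDB Add1=13; issue ADD r3<-Add1  regs: r0:6,r1:Mul1,r2:9,r3:Add1,r4:Add2,r5:11
  c8: CDB Add2=-5; issue ADD r1<-Add2  regs: r0:6,r1:Add2,r2:9,r3:Add1,r4:-5,r5:11
  c9: stall  regs: r0:6,r1:Add2,r2:9,r3:Add1,r4:-5,r5:11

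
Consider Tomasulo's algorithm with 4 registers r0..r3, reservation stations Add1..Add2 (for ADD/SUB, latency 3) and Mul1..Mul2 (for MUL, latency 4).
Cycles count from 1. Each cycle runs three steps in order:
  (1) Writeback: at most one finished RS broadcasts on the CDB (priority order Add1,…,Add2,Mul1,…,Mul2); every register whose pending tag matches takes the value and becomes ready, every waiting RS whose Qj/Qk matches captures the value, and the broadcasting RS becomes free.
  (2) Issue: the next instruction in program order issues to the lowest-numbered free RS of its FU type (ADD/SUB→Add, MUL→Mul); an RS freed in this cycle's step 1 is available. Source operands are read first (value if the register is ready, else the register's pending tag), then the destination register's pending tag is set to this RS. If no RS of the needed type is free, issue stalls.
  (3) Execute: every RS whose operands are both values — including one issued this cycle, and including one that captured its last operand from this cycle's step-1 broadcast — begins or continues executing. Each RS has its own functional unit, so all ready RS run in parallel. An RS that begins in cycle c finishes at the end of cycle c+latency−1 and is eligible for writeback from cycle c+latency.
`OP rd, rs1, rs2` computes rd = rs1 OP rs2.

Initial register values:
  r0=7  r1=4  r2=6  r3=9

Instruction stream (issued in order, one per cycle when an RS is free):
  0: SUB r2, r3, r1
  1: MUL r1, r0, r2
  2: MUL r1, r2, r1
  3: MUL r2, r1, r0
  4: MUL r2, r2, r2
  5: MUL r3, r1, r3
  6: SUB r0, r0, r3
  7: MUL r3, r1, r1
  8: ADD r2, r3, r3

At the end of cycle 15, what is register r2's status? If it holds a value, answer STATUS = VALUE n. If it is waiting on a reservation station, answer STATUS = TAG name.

STATUS = TAG Mul2

  c1: issue SUB r2<-Add1  regs: r0:7,r1:4,r2:Add1,r3:9
  c2: issue MUL r1<-Mul1  regs: r0:7,r1:Mul1,r2:Add1,r3:9
  c3: issue MUL r1<-Mul2  regs: r0:7,r1:Mul2,r2:Add1,r3:9
  c4: CDB Add1=5; stall  regs: r0:7,r1:Mul2,r2:5,r3:9
  c5: stall  regs: r0:7,r1:Mul2,r2:5,r3:9
  c6: stall  regs: r0:7,r1:Mul2,r2:5,r3:9
  c7: stall  regs: r0:7,r1:Mul2,r2:5,r3:9
  c8: CDB Mul1=35; issue MUL r2<-Mul1  regs: r0:7,r1:Mul2,r2:Mul1,r3:9
  c9: stall  regs: r0:7,r1:Mul2,r2:Mul1,r3:9
  c10: stall  regs: r0:7,r1:Mul2,r2:Mul1,r3:9
  c11: stall  regs: r0:7,r1:Mul2,r2:Mul1,r3:9
  c12: CDB Mul2=175; issue MUL r2<-Mul2  regs: r0:7,r1:175,r2:Mul2,r3:9
  c13: stall  regs: r0:7,r1:175,r2:Mul2,r3:9
  c14: stall  regs: r0:7,r1:175,r2:Mul2,r3:9
  c15: stall  regs: r0:7,r1:175,r2:Mul2,r3:9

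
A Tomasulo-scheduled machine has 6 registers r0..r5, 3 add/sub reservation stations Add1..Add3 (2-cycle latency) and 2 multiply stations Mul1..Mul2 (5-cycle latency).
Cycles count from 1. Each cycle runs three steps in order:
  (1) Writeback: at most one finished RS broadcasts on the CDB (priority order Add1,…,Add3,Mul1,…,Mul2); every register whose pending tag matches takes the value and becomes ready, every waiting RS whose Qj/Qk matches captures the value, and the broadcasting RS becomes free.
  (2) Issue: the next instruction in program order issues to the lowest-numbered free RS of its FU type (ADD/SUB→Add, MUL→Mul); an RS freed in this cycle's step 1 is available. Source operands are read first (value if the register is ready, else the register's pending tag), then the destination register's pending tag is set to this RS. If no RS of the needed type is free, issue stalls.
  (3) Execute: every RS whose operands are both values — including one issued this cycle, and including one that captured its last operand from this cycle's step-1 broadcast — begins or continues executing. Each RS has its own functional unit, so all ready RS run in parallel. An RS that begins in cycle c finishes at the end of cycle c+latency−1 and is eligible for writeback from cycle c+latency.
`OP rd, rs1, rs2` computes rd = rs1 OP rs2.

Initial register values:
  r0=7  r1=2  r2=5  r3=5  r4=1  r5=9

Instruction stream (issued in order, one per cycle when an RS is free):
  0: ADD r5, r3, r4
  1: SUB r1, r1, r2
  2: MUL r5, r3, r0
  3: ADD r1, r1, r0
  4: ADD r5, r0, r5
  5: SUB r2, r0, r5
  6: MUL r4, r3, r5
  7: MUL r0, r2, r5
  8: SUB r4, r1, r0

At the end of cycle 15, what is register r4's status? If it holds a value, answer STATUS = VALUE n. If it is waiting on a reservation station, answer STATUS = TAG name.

c1: issue ADD r5<-Add1 | r0:7,r1:2,r2:5,r3:5,r4:1,r5:Add1
c2: issue SUB r1<-Add2 | r0:7,r1:Add2,r2:5,r3:5,r4:1,r5:Add1
c3: CDB Add1=6; issue MUL r5<-Mul1 | r0:7,r1:Add2,r2:5,r3:5,r4:1,r5:Mul1
c4: CDB Add2=-3; issue ADD r1<-Add1 | r0:7,r1:Add1,r2:5,r3:5,r4:1,r5:Mul1
c5: issue ADD r5<-Add2 | r0:7,r1:Add1,r2:5,r3:5,r4:1,r5:Add2
c6: CDB Add1=4; issue SUB r2<-Add1 | r0:7,r1:4,r2:Add1,r3:5,r4:1,r5:Add2
c7: issue MUL r4<-Mul2 | r0:7,r1:4,r2:Add1,r3:5,r4:Mul2,r5:Add2
c8: CDB Mul1=35; issue MUL r0<-Mul1 | r0:Mul1,r1:4,r2:Add1,r3:5,r4:Mul2,r5:Add2
c9: issue SUB r4<-Add3 | r0:Mul1,r1:4,r2:Add1,r3:5,r4:Add3,r5:Add2
c10: CDB Add2=42 | r0:Mul1,r1:4,r2:Add1,r3:5,r4:Add3,r5:42
c11: - | r0:Mul1,r1:4,r2:Add1,r3:5,r4:Add3,r5:42
c12: CDB Add1=-35 | r0:Mul1,r1:4,r2:-35,r3:5,r4:Add3,r5:42
c13: - | r0:Mul1,r1:4,r2:-35,r3:5,r4:Add3,r5:42
c14: - | r0:Mul1,r1:4,r2:-35,r3:5,r4:Add3,r5:42
c15: CDB Mul2=210 | r0:Mul1,r1:4,r2:-35,r3:5,r4:Add3,r5:42

STATUS = TAG Add3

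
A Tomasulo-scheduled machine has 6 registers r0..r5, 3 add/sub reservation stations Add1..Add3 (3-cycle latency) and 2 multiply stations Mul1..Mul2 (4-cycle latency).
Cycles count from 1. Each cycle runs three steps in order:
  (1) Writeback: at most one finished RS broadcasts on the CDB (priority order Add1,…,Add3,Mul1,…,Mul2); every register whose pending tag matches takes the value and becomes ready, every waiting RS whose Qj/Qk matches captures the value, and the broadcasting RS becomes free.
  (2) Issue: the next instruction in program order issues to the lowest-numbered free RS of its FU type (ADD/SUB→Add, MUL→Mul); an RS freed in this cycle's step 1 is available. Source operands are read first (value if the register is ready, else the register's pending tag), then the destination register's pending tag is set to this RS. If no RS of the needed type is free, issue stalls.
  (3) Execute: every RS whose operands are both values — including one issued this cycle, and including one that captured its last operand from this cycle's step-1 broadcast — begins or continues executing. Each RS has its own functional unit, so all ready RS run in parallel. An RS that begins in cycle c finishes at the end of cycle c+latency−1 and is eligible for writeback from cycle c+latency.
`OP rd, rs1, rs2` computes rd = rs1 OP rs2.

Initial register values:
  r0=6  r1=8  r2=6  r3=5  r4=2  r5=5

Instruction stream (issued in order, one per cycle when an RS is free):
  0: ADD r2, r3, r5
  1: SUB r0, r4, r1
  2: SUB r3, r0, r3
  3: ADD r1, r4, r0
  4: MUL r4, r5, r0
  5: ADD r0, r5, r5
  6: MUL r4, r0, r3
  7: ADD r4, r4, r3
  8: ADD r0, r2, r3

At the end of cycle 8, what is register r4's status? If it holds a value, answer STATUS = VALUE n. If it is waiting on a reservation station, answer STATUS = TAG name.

cycle 1: issue ADD r2<-Add1 // r0:6,r1:8,r2:Add1,r3:5,r4:2,r5:5
cycle 2: issue SUB r0<-Add2 // r0:Add2,r1:8,r2:Add1,r3:5,r4:2,r5:5
cycle 3: issue SUB r3<-Add3 // r0:Add2,r1:8,r2:Add1,r3:Add3,r4:2,r5:5
cycle 4: CDB Add1=10; issue ADD r1<-Add1 // r0:Add2,r1:Add1,r2:10,r3:Add3,r4:2,r5:5
cycle 5: CDB Add2=-6; issue MUL r4<-Mul1 // r0:-6,r1:Add1,r2:10,r3:Add3,r4:Mul1,r5:5
cycle 6: issue ADD r0<-Add2 // r0:Add2,r1:Add1,r2:10,r3:Add3,r4:Mul1,r5:5
cycle 7: issue MUL r4<-Mul2 // r0:Add2,r1:Add1,r2:10,r3:Add3,r4:Mul2,r5:5
cycle 8: CDB Add1=-4; issue ADD r4<-Add1 // r0:Add2,r1:-4,r2:10,r3:Add3,r4:Add1,r5:5

STATUS = TAG Add1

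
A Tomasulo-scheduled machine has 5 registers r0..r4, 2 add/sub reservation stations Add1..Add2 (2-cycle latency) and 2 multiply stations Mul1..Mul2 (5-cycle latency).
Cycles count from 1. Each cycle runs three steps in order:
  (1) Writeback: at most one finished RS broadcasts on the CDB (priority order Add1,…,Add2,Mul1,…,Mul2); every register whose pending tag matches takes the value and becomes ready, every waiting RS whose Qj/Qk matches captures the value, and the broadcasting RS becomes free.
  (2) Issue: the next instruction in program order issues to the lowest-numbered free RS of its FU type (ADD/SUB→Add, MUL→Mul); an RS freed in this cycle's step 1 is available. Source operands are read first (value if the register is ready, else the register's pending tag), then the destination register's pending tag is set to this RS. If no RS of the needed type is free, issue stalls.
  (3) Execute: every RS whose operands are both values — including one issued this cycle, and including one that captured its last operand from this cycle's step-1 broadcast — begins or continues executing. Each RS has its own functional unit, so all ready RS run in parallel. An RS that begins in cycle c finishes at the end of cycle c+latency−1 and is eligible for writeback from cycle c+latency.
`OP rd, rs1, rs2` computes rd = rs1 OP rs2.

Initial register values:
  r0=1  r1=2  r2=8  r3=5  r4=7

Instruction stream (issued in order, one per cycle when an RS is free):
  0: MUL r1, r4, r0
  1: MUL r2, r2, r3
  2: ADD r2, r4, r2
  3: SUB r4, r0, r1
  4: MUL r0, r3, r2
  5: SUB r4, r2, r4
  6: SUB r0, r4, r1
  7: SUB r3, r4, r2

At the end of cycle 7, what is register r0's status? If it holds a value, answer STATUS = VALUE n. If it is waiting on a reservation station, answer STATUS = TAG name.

STATUS = TAG Mul1

cycle 1: issue MUL r1<-Mul1 // r0:1,r1:Mul1,r2:8,r3:5,r4:7
cycle 2: issue MUL r2<-Mul2 // r0:1,r1:Mul1,r2:Mul2,r3:5,r4:7
cycle 3: issue ADD r2<-Add1 // r0:1,r1:Mul1,r2:Add1,r3:5,r4:7
cycle 4: issue SUB r4<-Add2 // r0:1,r1:Mul1,r2:Add1,r3:5,r4:Add2
cycle 5: stall // r0:1,r1:Mul1,r2:Add1,r3:5,r4:Add2
cycle 6: CDB Mul1=7; issue MUL r0<-Mul1 // r0:Mul1,r1:7,r2:Add1,r3:5,r4:Add2
cycle 7: CDB Mul2=40; stall // r0:Mul1,r1:7,r2:Add1,r3:5,r4:Add2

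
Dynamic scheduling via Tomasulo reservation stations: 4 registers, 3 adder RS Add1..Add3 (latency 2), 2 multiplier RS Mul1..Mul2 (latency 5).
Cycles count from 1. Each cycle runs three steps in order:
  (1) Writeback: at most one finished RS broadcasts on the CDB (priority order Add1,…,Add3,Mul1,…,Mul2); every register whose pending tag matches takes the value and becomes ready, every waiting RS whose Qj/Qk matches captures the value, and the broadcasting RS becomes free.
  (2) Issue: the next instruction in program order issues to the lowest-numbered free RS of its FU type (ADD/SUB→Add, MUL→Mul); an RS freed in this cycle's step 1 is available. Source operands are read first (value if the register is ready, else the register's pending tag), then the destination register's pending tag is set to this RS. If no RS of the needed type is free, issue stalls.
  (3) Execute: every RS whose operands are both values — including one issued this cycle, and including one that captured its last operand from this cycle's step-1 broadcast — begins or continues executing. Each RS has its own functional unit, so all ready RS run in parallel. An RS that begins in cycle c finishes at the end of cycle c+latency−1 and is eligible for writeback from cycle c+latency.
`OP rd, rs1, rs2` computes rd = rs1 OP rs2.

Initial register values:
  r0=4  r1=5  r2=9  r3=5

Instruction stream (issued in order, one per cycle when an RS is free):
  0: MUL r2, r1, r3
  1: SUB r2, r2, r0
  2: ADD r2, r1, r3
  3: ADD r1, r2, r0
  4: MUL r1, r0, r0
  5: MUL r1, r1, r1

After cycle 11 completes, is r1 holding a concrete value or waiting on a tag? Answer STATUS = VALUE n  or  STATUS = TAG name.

  c1: issue MUL r2<-Mul1  regs: r0:4,r1:5,r2:Mul1,r3:5
  c2: issue SUB r2<-Add1  regs: r0:4,r1:5,r2:Add1,r3:5
  c3: issue ADD r2<-Add2  regs: r0:4,r1:5,r2:Add2,r3:5
  c4: issue ADD r1<-Add3  regs: r0:4,r1:Add3,r2:Add2,r3:5
  c5: CDB Add2=10; issue MUL r1<-Mul2  regs: r0:4,r1:Mul2,r2:10,r3:5
  c6: CDB Mul1=25; issue MUL r1<-Mul1  regs: r0:4,r1:Mul1,r2:10,r3:5
  c7: CDB Add3=14  regs: r0:4,r1:Mul1,r2:10,r3:5
  c8: CDB Add1=21  regs: r0:4,r1:Mul1,r2:10,r3:5
  c9: -  regs: r0:4,r1:Mul1,r2:10,r3:5
  c10: CDB Mul2=16  regs: r0:4,r1:Mul1,r2:10,r3:5
  c11: -  regs: r0:4,r1:Mul1,r2:10,r3:5

STATUS = TAG Mul1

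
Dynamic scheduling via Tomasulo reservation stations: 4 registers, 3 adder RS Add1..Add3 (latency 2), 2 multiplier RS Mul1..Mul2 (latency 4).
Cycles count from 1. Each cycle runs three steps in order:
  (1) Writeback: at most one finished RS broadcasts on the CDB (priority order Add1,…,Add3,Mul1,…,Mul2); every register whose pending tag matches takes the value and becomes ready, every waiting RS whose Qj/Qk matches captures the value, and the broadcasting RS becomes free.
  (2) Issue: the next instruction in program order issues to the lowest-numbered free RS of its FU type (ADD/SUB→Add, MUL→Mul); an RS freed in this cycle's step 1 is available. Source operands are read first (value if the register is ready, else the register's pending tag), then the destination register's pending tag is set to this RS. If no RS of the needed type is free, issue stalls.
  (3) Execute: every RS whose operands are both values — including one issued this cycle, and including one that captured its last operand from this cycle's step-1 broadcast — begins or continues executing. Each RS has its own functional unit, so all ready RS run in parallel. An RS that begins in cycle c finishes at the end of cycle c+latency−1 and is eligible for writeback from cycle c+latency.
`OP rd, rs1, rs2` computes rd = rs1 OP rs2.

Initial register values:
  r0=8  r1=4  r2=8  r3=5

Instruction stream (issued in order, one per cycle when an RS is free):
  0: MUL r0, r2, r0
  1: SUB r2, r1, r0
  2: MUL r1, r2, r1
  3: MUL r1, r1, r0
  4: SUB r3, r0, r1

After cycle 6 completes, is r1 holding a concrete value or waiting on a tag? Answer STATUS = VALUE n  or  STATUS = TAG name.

c1: issue MUL r0<-Mul1 | r0:Mul1,r1:4,r2:8,r3:5
c2: issue SUB r2<-Add1 | r0:Mul1,r1:4,r2:Add1,r3:5
c3: issue MUL r1<-Mul2 | r0:Mul1,r1:Mul2,r2:Add1,r3:5
c4: stall | r0:Mul1,r1:Mul2,r2:Add1,r3:5
c5: CDB Mul1=64; issue MUL r1<-Mul1 | r0:64,r1:Mul1,r2:Add1,r3:5
c6: issue SUB r3<-Add2 | r0:64,r1:Mul1,r2:Add1,r3:Add2

STATUS = TAG Mul1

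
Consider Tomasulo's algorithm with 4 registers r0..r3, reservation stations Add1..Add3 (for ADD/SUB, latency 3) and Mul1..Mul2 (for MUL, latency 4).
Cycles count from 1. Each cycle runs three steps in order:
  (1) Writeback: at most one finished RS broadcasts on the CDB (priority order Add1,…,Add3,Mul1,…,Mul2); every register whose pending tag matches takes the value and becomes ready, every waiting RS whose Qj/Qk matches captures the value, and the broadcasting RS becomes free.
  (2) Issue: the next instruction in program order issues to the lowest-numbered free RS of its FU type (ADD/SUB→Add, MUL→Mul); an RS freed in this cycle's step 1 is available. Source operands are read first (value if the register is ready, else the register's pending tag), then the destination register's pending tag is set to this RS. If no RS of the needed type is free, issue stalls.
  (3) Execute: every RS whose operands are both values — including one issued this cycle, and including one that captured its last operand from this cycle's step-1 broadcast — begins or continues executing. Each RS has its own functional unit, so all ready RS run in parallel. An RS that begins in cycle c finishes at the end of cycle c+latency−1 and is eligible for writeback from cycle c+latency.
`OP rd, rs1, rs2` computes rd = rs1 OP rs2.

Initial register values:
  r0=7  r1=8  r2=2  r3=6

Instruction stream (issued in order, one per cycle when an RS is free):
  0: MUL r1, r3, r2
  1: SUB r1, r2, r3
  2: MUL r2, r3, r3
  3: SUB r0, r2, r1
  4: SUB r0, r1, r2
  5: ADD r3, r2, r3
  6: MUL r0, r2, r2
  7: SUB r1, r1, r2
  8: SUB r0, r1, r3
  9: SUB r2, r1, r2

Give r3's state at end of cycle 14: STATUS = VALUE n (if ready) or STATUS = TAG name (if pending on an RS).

  c1: issue MUL r1<-Mul1  regs: r0:7,r1:Mul1,r2:2,r3:6
  c2: issue SUB r1<-Add1  regs: r0:7,r1:Add1,r2:2,r3:6
  c3: issue MUL r2<-Mul2  regs: r0:7,r1:Add1,r2:Mul2,r3:6
  c4: issue SUB r0<-Add2  regs: r0:Add2,r1:Add1,r2:Mul2,r3:6
  c5: CDB Add1=-4; issue SUB r0<-Add1  regs: r0:Add1,r1:-4,r2:Mul2,r3:6
  c6: CDB Mul1=12; issue ADD r3<-Add3  regs: r0:Add1,r1:-4,r2:Mul2,r3:Add3
  c7: CDB Mul2=36; issue MUL r0<-Mul1  regs: r0:Mul1,r1:-4,r2:36,r3:Add3
  c8: stall  regs: r0:Mul1,r1:-4,r2:36,r3:Add3
  c9: stall  regs: r0:Mul1,r1:-4,r2:36,r3:Add3
  c10: CDB Add1=-40; issue SUB r1<-Add1  regs: r0:Mul1,r1:Add1,r2:36,r3:Add3
  c11: CDB Add2=40; issue SUB r0<-Add2  regs: r0:Add2,r1:Add1,r2:36,r3:Add3
  c12: CDB Add3=42; issue SUB r2<-Add3  regs: r0:Add2,r1:Add1,r2:Add3,r3:42
  c13: CDB Add1=-40  regs: r0:Add2,r1:-40,r2:Add3,r3:42
  c14: CDB Mul1=1296  regs: r0:Add2,r1:-40,r2:Add3,r3:42

STATUS = VALUE 42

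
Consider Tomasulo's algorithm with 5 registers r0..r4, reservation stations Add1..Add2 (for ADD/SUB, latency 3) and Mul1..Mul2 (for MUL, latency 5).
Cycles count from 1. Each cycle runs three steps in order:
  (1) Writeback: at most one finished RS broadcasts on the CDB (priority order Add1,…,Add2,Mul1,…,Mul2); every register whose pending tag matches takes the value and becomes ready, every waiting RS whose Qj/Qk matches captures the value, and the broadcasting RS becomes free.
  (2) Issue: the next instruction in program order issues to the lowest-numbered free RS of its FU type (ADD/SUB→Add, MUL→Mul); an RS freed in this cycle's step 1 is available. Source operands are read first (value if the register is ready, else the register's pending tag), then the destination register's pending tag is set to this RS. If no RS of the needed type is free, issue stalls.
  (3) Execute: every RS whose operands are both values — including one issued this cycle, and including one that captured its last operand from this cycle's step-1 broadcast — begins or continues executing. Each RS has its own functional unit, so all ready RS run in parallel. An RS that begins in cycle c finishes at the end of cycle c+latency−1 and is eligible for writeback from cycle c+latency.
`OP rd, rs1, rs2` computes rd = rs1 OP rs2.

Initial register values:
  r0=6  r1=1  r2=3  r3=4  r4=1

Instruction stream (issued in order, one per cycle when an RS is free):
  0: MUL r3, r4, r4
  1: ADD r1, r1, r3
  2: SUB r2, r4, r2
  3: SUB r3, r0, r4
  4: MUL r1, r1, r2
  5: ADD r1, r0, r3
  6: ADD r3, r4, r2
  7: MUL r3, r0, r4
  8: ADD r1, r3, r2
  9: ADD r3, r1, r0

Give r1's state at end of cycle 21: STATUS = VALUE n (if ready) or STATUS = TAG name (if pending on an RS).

c1: issue MUL r3<-Mul1 | r0:6,r1:1,r2:3,r3:Mul1,r4:1
c2: issue ADD r1<-Add1 | r0:6,r1:Add1,r2:3,r3:Mul1,r4:1
c3: issue SUB r2<-Add2 | r0:6,r1:Add1,r2:Add2,r3:Mul1,r4:1
c4: stall | r0:6,r1:Add1,r2:Add2,r3:Mul1,r4:1
c5: stall | r0:6,r1:Add1,r2:Add2,r3:Mul1,r4:1
c6: CDB Add2=-2; issue SUB r3<-Add2 | r0:6,r1:Add1,r2:-2,r3:Add2,r4:1
c7: CDB Mul1=1; issue MUL r1<-Mul1 | r0:6,r1:Mul1,r2:-2,r3:Add2,r4:1
c8: stall | r0:6,r1:Mul1,r2:-2,r3:Add2,r4:1
c9: CDB Add2=5; issue ADD r1<-Add2 | r0:6,r1:Add2,r2:-2,r3:5,r4:1
c10: CDB Add1=2; issue ADD r3<-Add1 | r0:6,r1:Add2,r2:-2,r3:Add1,r4:1
c11: issue MUL r3<-Mul2 | r0:6,r1:Add2,r2:-2,r3:Mul2,r4:1
c12: CDB Add2=11; issue ADD r1<-Add2 | r0:6,r1:Add2,r2:-2,r3:Mul2,r4:1
c13: CDB Add1=-1; issue ADD r3<-Add1 | r0:6,r1:Add2,r2:-2,r3:Add1,r4:1
c14: - | r0:6,r1:Add2,r2:-2,r3:Add1,r4:1
c15: CDB Mul1=-4 | r0:6,r1:Add2,r2:-2,r3:Add1,r4:1
c16: CDB Mul2=6 | r0:6,r1:Add2,r2:-2,r3:Add1,r4:1
c17: - | r0:6,r1:Add2,r2:-2,r3:Add1,r4:1
c18: - | r0:6,r1:Add2,r2:-2,r3:Add1,r4:1
c19: CDB Add2=4 | r0:6,r1:4,r2:-2,r3:Add1,r4:1
c20: - | r0:6,r1:4,r2:-2,r3:Add1,r4:1
c21: - | r0:6,r1:4,r2:-2,r3:Add1,r4:1

STATUS = VALUE 4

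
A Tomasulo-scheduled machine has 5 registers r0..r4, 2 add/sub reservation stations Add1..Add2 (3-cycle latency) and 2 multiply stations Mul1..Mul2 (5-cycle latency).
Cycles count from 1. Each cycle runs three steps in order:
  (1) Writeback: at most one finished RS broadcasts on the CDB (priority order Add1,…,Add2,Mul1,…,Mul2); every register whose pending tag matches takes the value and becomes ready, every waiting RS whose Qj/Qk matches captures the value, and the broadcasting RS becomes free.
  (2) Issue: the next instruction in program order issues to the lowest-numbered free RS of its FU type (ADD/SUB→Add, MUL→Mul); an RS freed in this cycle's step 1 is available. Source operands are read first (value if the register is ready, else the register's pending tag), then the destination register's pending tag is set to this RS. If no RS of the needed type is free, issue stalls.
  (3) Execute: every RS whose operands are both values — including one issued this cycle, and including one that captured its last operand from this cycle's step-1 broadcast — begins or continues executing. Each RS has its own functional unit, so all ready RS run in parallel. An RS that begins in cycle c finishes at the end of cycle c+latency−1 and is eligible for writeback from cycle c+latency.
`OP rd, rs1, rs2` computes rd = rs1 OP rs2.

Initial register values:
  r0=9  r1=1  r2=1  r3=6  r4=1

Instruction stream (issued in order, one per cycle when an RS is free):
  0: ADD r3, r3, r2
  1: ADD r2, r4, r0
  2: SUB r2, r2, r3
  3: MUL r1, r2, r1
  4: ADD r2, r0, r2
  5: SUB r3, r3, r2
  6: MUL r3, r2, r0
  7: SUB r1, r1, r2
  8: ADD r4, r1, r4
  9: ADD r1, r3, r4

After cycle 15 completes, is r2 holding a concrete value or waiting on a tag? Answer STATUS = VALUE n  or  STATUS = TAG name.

STATUS = VALUE 12

c1: issue ADD r3<-Add1 | r0:9,r1:1,r2:1,r3:Add1,r4:1
c2: issue ADD r2<-Add2 | r0:9,r1:1,r2:Add2,r3:Add1,r4:1
c3: stall | r0:9,r1:1,r2:Add2,r3:Add1,r4:1
c4: CDB Add1=7; issue SUB r2<-Add1 | r0:9,r1:1,r2:Add1,r3:7,r4:1
c5: CDB Add2=10; issue MUL r1<-Mul1 | r0:9,r1:Mul1,r2:Add1,r3:7,r4:1
c6: issue ADD r2<-Add2 | r0:9,r1:Mul1,r2:Add2,r3:7,r4:1
c7: stall | r0:9,r1:Mul1,r2:Add2,r3:7,r4:1
c8: CDB Add1=3; issue SUB r3<-Add1 | r0:9,r1:Mul1,r2:Add2,r3:Add1,r4:1
c9: issue MUL r3<-Mul2 | r0:9,r1:Mul1,r2:Add2,r3:Mul2,r4:1
c10: stall | r0:9,r1:Mul1,r2:Add2,r3:Mul2,r4:1
c11: CDB Add2=12; issue SUB r1<-Add2 | r0:9,r1:Add2,r2:12,r3:Mul2,r4:1
c12: stall | r0:9,r1:Add2,r2:12,r3:Mul2,r4:1
c13: CDB Mul1=3; stall | r0:9,r1:Add2,r2:12,r3:Mul2,r4:1
c14: CDB Add1=-5; issue ADD r4<-Add1 | r0:9,r1:Add2,r2:12,r3:Mul2,r4:Add1
c15: stall | r0:9,r1:Add2,r2:12,r3:Mul2,r4:Add1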